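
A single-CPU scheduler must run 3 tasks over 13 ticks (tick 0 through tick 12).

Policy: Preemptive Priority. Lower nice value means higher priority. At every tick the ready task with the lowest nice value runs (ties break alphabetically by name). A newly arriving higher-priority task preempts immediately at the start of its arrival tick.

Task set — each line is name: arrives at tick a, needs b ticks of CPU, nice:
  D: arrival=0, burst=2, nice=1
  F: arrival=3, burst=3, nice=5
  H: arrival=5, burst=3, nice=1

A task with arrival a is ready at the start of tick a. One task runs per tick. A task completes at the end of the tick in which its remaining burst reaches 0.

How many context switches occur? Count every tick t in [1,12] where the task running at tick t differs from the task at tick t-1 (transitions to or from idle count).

t=0: ready={D} → run D
t=1: ready={D} → run D
t=2: (idle)
t=3: ready={F} → run F
t=4: ready={F} → run F
t=5: ready={F,H} → run H
t=6: ready={F,H} → run H
t=7: ready={F,H} → run H
t=8: ready={F} → run F
t=9: (idle)
t=10: (idle)
t=11: (idle)
t=12: (idle)

context switches = 5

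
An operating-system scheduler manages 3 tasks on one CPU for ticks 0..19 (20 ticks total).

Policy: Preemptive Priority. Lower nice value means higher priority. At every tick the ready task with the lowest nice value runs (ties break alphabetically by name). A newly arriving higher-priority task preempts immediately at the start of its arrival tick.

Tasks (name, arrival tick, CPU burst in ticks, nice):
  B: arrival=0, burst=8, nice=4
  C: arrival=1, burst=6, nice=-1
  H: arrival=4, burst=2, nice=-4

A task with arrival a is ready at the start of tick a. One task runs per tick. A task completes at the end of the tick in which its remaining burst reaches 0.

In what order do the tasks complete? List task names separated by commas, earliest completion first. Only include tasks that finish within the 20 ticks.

completion order = H, C, B

t=0: ready={B} → run B
t=1: ready={B,C} → run C
t=2: ready={B,C} → run C
t=3: ready={B,C} → run C
t=4: ready={B,C,H} → run H
t=5: ready={B,C,H} → run H
t=6: ready={B,C} → run C
t=7: ready={B,C} → run C
t=8: ready={B,C} → run C
t=9: ready={B} → run B
t=10: ready={B} → run B
t=11: ready={B} → run B
t=12: ready={B} → run B
t=13: ready={B} → run B
t=14: ready={B} → run B
t=15: ready={B} → run B
t=16: (idle)
t=17: (idle)
t=18: (idle)
t=19: (idle)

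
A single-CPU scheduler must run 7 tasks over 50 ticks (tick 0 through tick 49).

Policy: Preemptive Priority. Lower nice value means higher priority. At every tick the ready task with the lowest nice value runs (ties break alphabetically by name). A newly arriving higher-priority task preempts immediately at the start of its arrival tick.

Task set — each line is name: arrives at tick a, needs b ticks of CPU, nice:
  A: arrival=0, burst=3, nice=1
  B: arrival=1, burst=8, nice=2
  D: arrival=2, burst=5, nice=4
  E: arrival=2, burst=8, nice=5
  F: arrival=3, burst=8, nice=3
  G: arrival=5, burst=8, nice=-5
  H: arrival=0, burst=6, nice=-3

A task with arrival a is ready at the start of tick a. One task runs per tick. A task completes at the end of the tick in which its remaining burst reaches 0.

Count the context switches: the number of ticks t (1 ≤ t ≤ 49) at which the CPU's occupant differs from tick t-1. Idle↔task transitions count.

context switches = 8

t=0: ready={A,H} → run H
t=1: ready={A,B,H} → run H
t=2: ready={A,B,D,E,H} → run H
t=3: ready={A,B,D,E,F,H} → run H
t=4: ready={A,B,D,E,F,H} → run H
t=5: ready={A,B,D,E,F,G,H} → run G
t=6: ready={A,B,D,E,F,G,H} → run G
t=7: ready={A,B,D,E,F,G,H} → run G
t=8: ready={A,B,D,E,F,G,H} → run G
t=9: ready={A,B,D,E,F,G,H} → run G
t=10: ready={A,B,D,E,F,G,H} → run G
t=11: ready={A,B,D,E,F,G,H} → run G
t=12: ready={A,B,D,E,F,G,H} → run G
t=13: ready={A,B,D,E,F,H} → run H
t=14: ready={A,B,D,E,F} → run A
t=15: ready={A,B,D,E,F} → run A
t=16: ready={A,B,D,E,F} → run A
t=17: ready={B,D,E,F} → run B
t=18: ready={B,D,E,F} → run B
t=19: ready={B,D,E,F} → run B
t=20: ready={B,D,E,F} → run B
t=21: ready={B,D,E,F} → run B
t=22: ready={B,D,E,F} → run B
t=23: ready={B,D,E,F} → run B
t=24: ready={B,D,E,F} → run B
t=25: ready={D,E,F} → run F
t=26: ready={D,E,F} → run F
t=27: ready={D,E,F} → run F
t=28: ready={D,E,F} → run F
t=29: ready={D,E,F} → run F
t=30: ready={D,E,F} → run F
t=31: ready={D,E,F} → run F
t=32: ready={D,E,F} → run F
t=33: ready={D,E} → run D
t=34: ready={D,E} → run D
t=35: ready={D,E} → run D
t=36: ready={D,E} → run D
t=37: ready={D,E} → run D
t=38: ready={E} → run E
t=39: ready={E} → run E
t=40: ready={E} → run E
t=41: ready={E} → run E
t=42: ready={E} → run E
t=43: ready={E} → run E
t=44: ready={E} → run E
t=45: ready={E} → run E
t=46: (idle)
t=47: (idle)
t=48: (idle)
t=49: (idle)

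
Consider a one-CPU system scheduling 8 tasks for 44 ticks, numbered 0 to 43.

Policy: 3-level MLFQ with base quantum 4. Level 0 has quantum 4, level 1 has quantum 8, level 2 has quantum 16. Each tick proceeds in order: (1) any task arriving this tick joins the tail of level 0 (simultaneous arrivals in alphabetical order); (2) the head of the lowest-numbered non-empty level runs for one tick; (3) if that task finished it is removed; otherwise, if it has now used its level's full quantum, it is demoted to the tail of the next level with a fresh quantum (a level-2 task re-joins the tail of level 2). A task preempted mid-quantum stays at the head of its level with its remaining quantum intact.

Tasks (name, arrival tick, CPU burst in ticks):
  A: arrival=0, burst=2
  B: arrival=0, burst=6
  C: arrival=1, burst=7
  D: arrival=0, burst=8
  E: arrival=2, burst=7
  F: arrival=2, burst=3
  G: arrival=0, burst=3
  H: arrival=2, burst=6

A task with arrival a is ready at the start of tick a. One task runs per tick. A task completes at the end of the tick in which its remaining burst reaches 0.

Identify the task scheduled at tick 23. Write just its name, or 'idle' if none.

running at tick 23 = F

t=0: L0/L1/L2 = ABDG/-/- → run A
t=1: L0/L1/L2 = ABDGC/-/- → run A
t=2: L0/L1/L2 = BDGCEFH/-/- → run B
t=3: L0/L1/L2 = BDGCEFH/-/- → run B
t=4: L0/L1/L2 = BDGCEFH/-/- → run B
t=5: L0/L1/L2 = BDGCEFH/-/- → run B
t=6: L0/L1/L2 = DGCEFH/B/- → run D
t=7: L0/L1/L2 = DGCEFH/B/- → run D
t=8: L0/L1/L2 = DGCEFH/B/- → run D
t=9: L0/L1/L2 = DGCEFH/B/- → run D
t=10: L0/L1/L2 = GCEFH/BD/- → run G
t=11: L0/L1/L2 = GCEFH/BD/- → run G
t=12: L0/L1/L2 = GCEFH/BD/- → run G
t=13: L0/L1/L2 = CEFH/BD/- → run C
t=14: L0/L1/L2 = CEFH/BD/- → run C
t=15: L0/L1/L2 = CEFH/BD/- → run C
t=16: L0/L1/L2 = CEFH/BD/- → run C
t=17: L0/L1/L2 = EFH/BDC/- → run E
t=18: L0/L1/L2 = EFH/BDC/- → run E
t=19: L0/L1/L2 = EFH/BDC/- → run E
t=20: L0/L1/L2 = EFH/BDC/- → run E
t=21: L0/L1/L2 = FH/BDCE/- → run F
t=22: L0/L1/L2 = FH/BDCE/- → run F
t=23: L0/L1/L2 = FH/BDCE/- → run F
t=24: L0/L1/L2 = H/BDCE/- → run H
t=25: L0/L1/L2 = H/BDCE/- → run H
t=26: L0/L1/L2 = H/BDCE/- → run H
t=27: L0/L1/L2 = H/BDCE/- → run H
t=28: L0/L1/L2 = -/BDCEH/- → run B
t=29: L0/L1/L2 = -/BDCEH/- → run B
t=30: L0/L1/L2 = -/DCEH/- → run D
t=31: L0/L1/L2 = -/DCEH/- → run D
t=32: L0/L1/L2 = -/DCEH/- → run D
t=33: L0/L1/L2 = -/DCEH/- → run D
t=34: L0/L1/L2 = -/CEH/- → run C
t=35: L0/L1/L2 = -/CEH/- → run C
t=36: L0/L1/L2 = -/CEH/- → run C
t=37: L0/L1/L2 = -/EH/- → run E
t=38: L0/L1/L2 = -/EH/- → run E
t=39: L0/L1/L2 = -/EH/- → run E
t=40: L0/L1/L2 = -/H/- → run H
t=41: L0/L1/L2 = -/H/- → run H
t=42: (idle)
t=43: (idle)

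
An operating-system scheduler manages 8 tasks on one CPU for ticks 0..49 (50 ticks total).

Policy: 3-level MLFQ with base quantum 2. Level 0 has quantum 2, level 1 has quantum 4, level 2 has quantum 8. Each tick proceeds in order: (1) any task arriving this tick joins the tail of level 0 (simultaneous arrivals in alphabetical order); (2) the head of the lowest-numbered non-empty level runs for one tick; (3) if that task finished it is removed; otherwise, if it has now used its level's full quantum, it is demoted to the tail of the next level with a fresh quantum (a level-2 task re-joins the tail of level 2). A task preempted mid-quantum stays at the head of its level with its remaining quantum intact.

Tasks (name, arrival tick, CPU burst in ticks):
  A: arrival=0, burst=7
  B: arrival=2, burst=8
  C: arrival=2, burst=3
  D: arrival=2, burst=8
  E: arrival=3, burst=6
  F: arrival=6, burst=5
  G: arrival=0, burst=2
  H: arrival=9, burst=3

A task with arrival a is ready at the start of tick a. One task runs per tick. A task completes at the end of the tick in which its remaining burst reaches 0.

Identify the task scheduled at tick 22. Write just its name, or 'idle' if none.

t=0: L0/L1/L2 = AG/-/- → run A
t=1: L0/L1/L2 = AG/-/- → run A
t=2: L0/L1/L2 = GBCD/A/- → run G
t=3: L0/L1/L2 = GBCDE/A/- → run G
t=4: L0/L1/L2 = BCDE/A/- → run B
t=5: L0/L1/L2 = BCDE/A/- → run B
t=6: L0/L1/L2 = CDEF/AB/- → run C
t=7: L0/L1/L2 = CDEF/AB/- → run C
t=8: L0/L1/L2 = DEF/ABC/- → run D
t=9: L0/L1/L2 = DEFH/ABC/- → run D
t=10: L0/L1/L2 = EFH/ABCD/- → run E
t=11: L0/L1/L2 = EFH/ABCD/- → run E
t=12: L0/L1/L2 = FH/ABCDE/- → run F
t=13: L0/L1/L2 = FH/ABCDE/- → run F
t=14: L0/L1/L2 = H/ABCDEF/- → run H
t=15: L0/L1/L2 = H/ABCDEF/- → run H
t=16: L0/L1/L2 = -/ABCDEFH/- → run A
t=17: L0/L1/L2 = -/ABCDEFH/- → run A
t=18: L0/L1/L2 = -/ABCDEFH/- → run A
t=19: L0/L1/L2 = -/ABCDEFH/- → run A
t=20: L0/L1/L2 = -/BCDEFH/A → run B
t=21: L0/L1/L2 = -/BCDEFH/A → run B
t=22: L0/L1/L2 = -/BCDEFH/A → run B
t=23: L0/L1/L2 = -/BCDEFH/A → run B
t=24: L0/L1/L2 = -/CDEFH/AB → run C
t=25: L0/L1/L2 = -/DEFH/AB → run D
t=26: L0/L1/L2 = -/DEFH/AB → run D
t=27: L0/L1/L2 = -/DEFH/AB → run D
t=28: L0/L1/L2 = -/DEFH/AB → run D
t=29: L0/L1/L2 = -/EFH/ABD → run E
t=30: L0/L1/L2 = -/EFH/ABD → run E
t=31: L0/L1/L2 = -/EFH/ABD → run E
t=32: L0/L1/L2 = -/EFH/ABD → run E
t=33: L0/L1/L2 = -/FH/ABD → run F
t=34: L0/L1/L2 = -/FH/ABD → run F
t=35: L0/L1/L2 = -/FH/ABD → run F
t=36: L0/L1/L2 = -/H/ABD → run H
t=37: L0/L1/L2 = -/-/ABD → run A
t=38: L0/L1/L2 = -/-/BD → run B
t=39: L0/L1/L2 = -/-/BD → run B
t=40: L0/L1/L2 = -/-/D → run D
t=41: L0/L1/L2 = -/-/D → run D
t=42: (idle)
t=43: (idle)
t=44: (idle)
t=45: (idle)
t=46: (idle)
t=47: (idle)
t=48: (idle)
t=49: (idle)

running at tick 22 = B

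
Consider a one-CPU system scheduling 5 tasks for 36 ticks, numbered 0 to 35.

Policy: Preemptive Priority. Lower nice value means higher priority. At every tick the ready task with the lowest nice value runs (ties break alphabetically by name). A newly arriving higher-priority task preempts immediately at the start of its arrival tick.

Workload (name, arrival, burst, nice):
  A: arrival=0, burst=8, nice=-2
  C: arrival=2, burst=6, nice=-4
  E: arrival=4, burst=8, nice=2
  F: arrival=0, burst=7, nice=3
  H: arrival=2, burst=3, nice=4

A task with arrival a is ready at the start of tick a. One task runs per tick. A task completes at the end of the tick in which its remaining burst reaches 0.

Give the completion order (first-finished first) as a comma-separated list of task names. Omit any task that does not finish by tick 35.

t=0: ready={A,F} → run A
t=1: ready={A,F} → run A
t=2: ready={A,C,F,H} → run C
t=3: ready={A,C,F,H} → run C
t=4: ready={A,C,E,F,H} → run C
t=5: ready={A,C,E,F,H} → run C
t=6: ready={A,C,E,F,H} → run C
t=7: ready={A,C,E,F,H} → run C
t=8: ready={A,E,F,H} → run A
t=9: ready={A,E,F,H} → run A
t=10: ready={A,E,F,H} → run A
t=11: ready={A,E,F,H} → run A
t=12: ready={A,E,F,H} → run A
t=13: ready={A,E,F,H} → run A
t=14: ready={E,F,H} → run E
t=15: ready={E,F,H} → run E
t=16: ready={E,F,H} → run E
t=17: ready={E,F,H} → run E
t=18: ready={E,F,H} → run E
t=19: ready={E,F,H} → run E
t=20: ready={E,F,H} → run E
t=21: ready={E,F,H} → run E
t=22: ready={F,H} → run F
t=23: ready={F,H} → run F
t=24: ready={F,H} → run F
t=25: ready={F,H} → run F
t=26: ready={F,H} → run F
t=27: ready={F,H} → run F
t=28: ready={F,H} → run F
t=29: ready={H} → run H
t=30: ready={H} → run H
t=31: ready={H} → run H
t=32: (idle)
t=33: (idle)
t=34: (idle)
t=35: (idle)

completion order = C, A, E, F, H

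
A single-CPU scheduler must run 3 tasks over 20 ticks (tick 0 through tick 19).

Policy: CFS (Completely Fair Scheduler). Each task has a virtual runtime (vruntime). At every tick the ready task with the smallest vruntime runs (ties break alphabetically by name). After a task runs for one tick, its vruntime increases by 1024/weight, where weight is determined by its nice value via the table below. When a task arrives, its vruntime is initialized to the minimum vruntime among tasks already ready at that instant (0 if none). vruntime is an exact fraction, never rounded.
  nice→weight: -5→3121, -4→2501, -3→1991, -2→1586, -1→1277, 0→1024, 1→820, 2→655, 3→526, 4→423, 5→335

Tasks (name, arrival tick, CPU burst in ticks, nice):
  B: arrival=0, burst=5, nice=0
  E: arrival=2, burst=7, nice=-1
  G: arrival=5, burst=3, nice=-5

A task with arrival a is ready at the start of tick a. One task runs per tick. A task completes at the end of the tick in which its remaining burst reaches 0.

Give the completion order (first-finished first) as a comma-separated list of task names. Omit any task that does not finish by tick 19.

t=0: vr[B=0] → run B
t=1: vr[B=1] → run B
t=2: vr[B=2 E=2] → run B
t=3: vr[B=3 E=2] → run E
t=4: vr[B=3 E=3578/1277] → run E
t=5: vr[B=3 E=4602/1277 G=3] → run B
t=6: vr[B=4 E=4602/1277 G=3] → run G
t=7: vr[B=4 E=4602/1277 G=10387/3121] → run G
t=8: vr[B=4 E=4602/1277 G=11411/3121] → run E
t=9: vr[B=4 E=5626/1277 G=11411/3121] → run G
t=10: vr[B=4 E=5626/1277] → run B
t=11: vr[E=5626/1277] → run E
t=12: vr[E=6650/1277] → run E
t=13: vr[E=7674/1277] → run E
t=14: vr[E=8698/1277] → run E
t=15: (idle)
t=16: (idle)
t=17: (idle)
t=18: (idle)
t=19: (idle)

completion order = G, B, E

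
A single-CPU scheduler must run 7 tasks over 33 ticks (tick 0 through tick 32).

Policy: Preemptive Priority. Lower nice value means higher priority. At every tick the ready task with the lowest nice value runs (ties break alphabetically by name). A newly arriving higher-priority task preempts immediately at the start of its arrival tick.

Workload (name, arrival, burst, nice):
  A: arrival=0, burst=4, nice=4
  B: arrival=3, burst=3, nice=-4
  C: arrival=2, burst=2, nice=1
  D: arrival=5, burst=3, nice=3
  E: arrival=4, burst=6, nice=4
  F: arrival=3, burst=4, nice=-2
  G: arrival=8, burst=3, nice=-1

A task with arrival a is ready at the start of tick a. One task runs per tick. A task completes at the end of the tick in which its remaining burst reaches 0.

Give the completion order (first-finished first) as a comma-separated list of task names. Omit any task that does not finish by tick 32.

completion order = B, F, G, C, D, A, E

t=0: ready={A} → run A
t=1: ready={A} → run A
t=2: ready={A,C} → run C
t=3: ready={A,B,C,F} → run B
t=4: ready={A,B,C,E,F} → run B
t=5: ready={A,B,C,D,E,F} → run B
t=6: ready={A,C,D,E,F} → run F
t=7: ready={A,C,D,E,F} → run F
t=8: ready={A,C,D,E,F,G} → run F
t=9: ready={A,C,D,E,F,G} → run F
t=10: ready={A,C,D,E,G} → run G
t=11: ready={A,C,D,E,G} → run G
t=12: ready={A,C,D,E,G} → run G
t=13: ready={A,C,D,E} → run C
t=14: ready={A,D,E} → run D
t=15: ready={A,D,E} → run D
t=16: ready={A,D,E} → run D
t=17: ready={A,E} → run A
t=18: ready={A,E} → run A
t=19: ready={E} → run E
t=20: ready={E} → run E
t=21: ready={E} → run E
t=22: ready={E} → run E
t=23: ready={E} → run E
t=24: ready={E} → run E
t=25: (idle)
t=26: (idle)
t=27: (idle)
t=28: (idle)
t=29: (idle)
t=30: (idle)
t=31: (idle)
t=32: (idle)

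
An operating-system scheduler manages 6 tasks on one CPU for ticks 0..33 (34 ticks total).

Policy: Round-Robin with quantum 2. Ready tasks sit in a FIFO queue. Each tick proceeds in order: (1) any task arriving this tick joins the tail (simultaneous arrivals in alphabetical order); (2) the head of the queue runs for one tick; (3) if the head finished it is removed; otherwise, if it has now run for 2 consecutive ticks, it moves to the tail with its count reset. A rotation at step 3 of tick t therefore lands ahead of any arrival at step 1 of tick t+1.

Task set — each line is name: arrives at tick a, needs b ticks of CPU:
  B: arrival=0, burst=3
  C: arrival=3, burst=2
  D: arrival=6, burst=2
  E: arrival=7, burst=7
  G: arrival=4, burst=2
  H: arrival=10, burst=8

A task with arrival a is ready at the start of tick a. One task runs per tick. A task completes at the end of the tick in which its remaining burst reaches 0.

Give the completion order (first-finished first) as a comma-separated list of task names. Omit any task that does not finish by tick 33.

t=0: queue=[B] q_used=0 → run B
t=1: queue=[B] q_used=1 → run B
t=2: queue=[B] q_used=0 → run B
t=3: queue=[C] q_used=0 → run C
t=4: queue=[C,G] q_used=1 → run C
t=5: queue=[G] q_used=0 → run G
t=6: queue=[G,D] q_used=1 → run G
t=7: queue=[D,E] q_used=0 → run D
t=8: queue=[D,E] q_used=1 → run D
t=9: queue=[E] q_used=0 → run E
t=10: queue=[E,H] q_used=1 → run E
t=11: queue=[H,E] q_used=0 → run H
t=12: queue=[H,E] q_used=1 → run H
t=13: queue=[E,H] q_used=0 → run E
t=14: queue=[E,H] q_used=1 → run E
t=15: queue=[H,E] q_used=0 → run H
t=16: queue=[H,E] q_used=1 → run H
t=17: queue=[E,H] q_used=0 → run E
t=18: queue=[E,H] q_used=1 → run E
t=19: queue=[H,E] q_used=0 → run H
t=20: queue=[H,E] q_used=1 → run H
t=21: queue=[E,H] q_used=0 → run E
t=22: queue=[H] q_used=0 → run H
t=23: queue=[H] q_used=1 → run H
t=24: (idle)
t=25: (idle)
t=26: (idle)
t=27: (idle)
t=28: (idle)
t=29: (idle)
t=30: (idle)
t=31: (idle)
t=32: (idle)
t=33: (idle)

completion order = B, C, G, D, E, H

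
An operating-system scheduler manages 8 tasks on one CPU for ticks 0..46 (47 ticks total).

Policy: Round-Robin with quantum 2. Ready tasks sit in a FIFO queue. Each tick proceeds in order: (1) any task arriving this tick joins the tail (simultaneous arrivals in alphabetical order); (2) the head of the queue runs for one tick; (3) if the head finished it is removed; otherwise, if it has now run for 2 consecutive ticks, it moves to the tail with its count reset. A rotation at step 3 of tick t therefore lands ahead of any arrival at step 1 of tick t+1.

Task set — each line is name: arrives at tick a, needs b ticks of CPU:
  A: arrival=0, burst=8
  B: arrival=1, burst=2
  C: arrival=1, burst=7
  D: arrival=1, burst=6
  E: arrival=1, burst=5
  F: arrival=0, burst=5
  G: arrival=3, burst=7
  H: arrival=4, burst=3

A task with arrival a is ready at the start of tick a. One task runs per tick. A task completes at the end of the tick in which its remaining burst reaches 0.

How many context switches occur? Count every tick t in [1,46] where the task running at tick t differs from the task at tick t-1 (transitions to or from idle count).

context switches = 24

t=0: queue=[A,F] q_used=0 → run A
t=1: queue=[A,F,B,C,D,E] q_used=1 → run A
t=2: queue=[F,B,C,D,E,A] q_used=0 → run F
t=3: queue=[F,B,C,D,E,A,G] q_used=1 → run F
t=4: queue=[B,C,D,E,A,G,F,H] q_used=0 → run B
t=5: queue=[B,C,D,E,A,G,F,H] q_used=1 → run B
t=6: queue=[C,D,E,A,G,F,H] q_used=0 → run C
t=7: queue=[C,D,E,A,G,F,H] q_used=1 → run C
t=8: queue=[D,E,A,G,F,H,C] q_used=0 → run D
t=9: queue=[D,E,A,G,F,H,C] q_used=1 → run D
t=10: queue=[E,A,G,F,H,C,D] q_used=0 → run E
t=11: queue=[E,A,G,F,H,C,D] q_used=1 → run E
t=12: queue=[A,G,F,H,C,D,E] q_used=0 → run A
t=13: queue=[A,G,F,H,C,D,E] q_used=1 → run A
t=14: queue=[G,F,H,C,D,E,A] q_used=0 → run G
t=15: queue=[G,F,H,C,D,E,A] q_used=1 → run G
t=16: queue=[F,H,C,D,E,A,G] q_used=0 → run F
t=17: queue=[F,H,C,D,E,A,G] q_used=1 → run F
t=18: queue=[H,C,D,E,A,G,F] q_used=0 → run H
t=19: queue=[H,C,D,E,A,G,F] q_used=1 → run H
t=20: queue=[C,D,E,A,G,F,H] q_used=0 → run C
t=21: queue=[C,D,E,A,G,F,H] q_used=1 → run C
t=22: queue=[D,E,A,G,F,H,C] q_used=0 → run D
t=23: queue=[D,E,A,G,F,H,C] q_used=1 → run D
t=24: queue=[E,A,G,F,H,C,D] q_used=0 → run E
t=25: queue=[E,A,G,F,H,C,D] q_used=1 → run E
t=26: queue=[A,G,F,H,C,D,E] q_used=0 → run A
t=27: queue=[A,G,F,H,C,D,E] q_used=1 → run A
t=28: queue=[G,F,H,C,D,E,A] q_used=0 → run G
t=29: queue=[G,F,H,C,D,E,A] q_used=1 → run G
t=30: queue=[F,H,C,D,E,A,G] q_used=0 → run F
t=31: queue=[H,C,D,E,A,G] q_used=0 → run H
t=32: queue=[C,D,E,A,G] q_used=0 → run C
t=33: queue=[C,D,E,A,G] q_used=1 → run C
t=34: queue=[D,E,A,G,C] q_used=0 → run D
t=35: queue=[D,E,A,G,C] q_used=1 → run D
t=36: queue=[E,A,G,C] q_used=0 → run E
t=37: queue=[A,G,C] q_used=0 → run A
t=38: queue=[A,G,C] q_used=1 → run A
t=39: queue=[G,C] q_used=0 → run G
t=40: queue=[G,C] q_used=1 → run G
t=41: queue=[C,G] q_used=0 → run C
t=42: queue=[G] q_used=0 → run G
t=43: (idle)
t=44: (idle)
t=45: (idle)
t=46: (idle)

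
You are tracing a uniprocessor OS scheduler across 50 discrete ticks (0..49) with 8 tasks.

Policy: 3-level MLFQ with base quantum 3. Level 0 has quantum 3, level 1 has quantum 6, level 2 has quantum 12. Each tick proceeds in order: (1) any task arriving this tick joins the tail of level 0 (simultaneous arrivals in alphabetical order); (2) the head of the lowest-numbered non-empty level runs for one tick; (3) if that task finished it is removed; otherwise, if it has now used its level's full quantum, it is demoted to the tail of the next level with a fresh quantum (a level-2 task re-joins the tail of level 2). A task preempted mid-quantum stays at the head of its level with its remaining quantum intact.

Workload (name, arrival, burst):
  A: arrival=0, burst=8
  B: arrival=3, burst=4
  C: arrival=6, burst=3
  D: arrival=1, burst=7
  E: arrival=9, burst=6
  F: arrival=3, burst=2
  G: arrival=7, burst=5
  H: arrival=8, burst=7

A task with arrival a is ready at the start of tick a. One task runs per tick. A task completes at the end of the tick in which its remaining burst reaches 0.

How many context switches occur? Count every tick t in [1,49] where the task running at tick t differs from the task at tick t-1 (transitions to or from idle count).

t=0: L0/L1/L2 = A/-/- → run A
t=1: L0/L1/L2 = AD/-/- → run A
t=2: L0/L1/L2 = AD/-/- → run A
t=3: L0/L1/L2 = DBF/A/- → run D
t=4: L0/L1/L2 = DBF/A/- → run D
t=5: L0/L1/L2 = DBF/A/- → run D
t=6: L0/L1/L2 = BFC/AD/- → run B
t=7: L0/L1/L2 = BFCG/AD/- → run B
t=8: L0/L1/L2 = BFCGH/AD/- → run B
t=9: L0/L1/L2 = FCGHE/ADB/- → run F
t=10: L0/L1/L2 = FCGHE/ADB/- → run F
t=11: L0/L1/L2 = CGHE/ADB/- → run C
t=12: L0/L1/L2 = CGHE/ADB/- → run C
t=13: L0/L1/L2 = CGHE/ADB/- → run C
t=14: L0/L1/L2 = GHE/ADB/- → run G
t=15: L0/L1/L2 = GHE/ADB/- → run G
t=16: L0/L1/L2 = GHE/ADB/- → run G
t=17: L0/L1/L2 = HE/ADBG/- → run H
t=18: L0/L1/L2 = HE/ADBG/- → run H
t=19: L0/L1/L2 = HE/ADBG/- → run H
t=20: L0/L1/L2 = E/ADBGH/- → run E
t=21: L0/L1/L2 = E/ADBGH/- → run E
t=22: L0/L1/L2 = E/ADBGH/- → run E
t=23: L0/L1/L2 = -/ADBGHE/- → run A
t=24: L0/L1/L2 = -/ADBGHE/- → run A
t=25: L0/L1/L2 = -/ADBGHE/- → run A
t=26: L0/L1/L2 = -/ADBGHE/- → run A
t=27: L0/L1/L2 = -/ADBGHE/- → run A
t=28: L0/L1/L2 = -/DBGHE/- → run D
t=29: L0/L1/L2 = -/DBGHE/- → run D
t=30: L0/L1/L2 = -/DBGHE/- → run D
t=31: L0/L1/L2 = -/DBGHE/- → run D
t=32: L0/L1/L2 = -/BGHE/- → run B
t=33: L0/L1/L2 = -/GHE/- → run G
t=34: L0/L1/L2 = -/GHE/- → run G
t=35: L0/L1/L2 = -/HE/- → run H
t=36: L0/L1/L2 = -/HE/- → run H
t=37: L0/L1/L2 = -/HE/- → run H
t=38: L0/L1/L2 = -/HE/- → run H
t=39: L0/L1/L2 = -/E/- → run E
t=40: L0/L1/L2 = -/E/- → run E
t=41: L0/L1/L2 = -/E/- → run E
t=42: (idle)
t=43: (idle)
t=44: (idle)
t=45: (idle)
t=46: (idle)
t=47: (idle)
t=48: (idle)
t=49: (idle)

context switches = 14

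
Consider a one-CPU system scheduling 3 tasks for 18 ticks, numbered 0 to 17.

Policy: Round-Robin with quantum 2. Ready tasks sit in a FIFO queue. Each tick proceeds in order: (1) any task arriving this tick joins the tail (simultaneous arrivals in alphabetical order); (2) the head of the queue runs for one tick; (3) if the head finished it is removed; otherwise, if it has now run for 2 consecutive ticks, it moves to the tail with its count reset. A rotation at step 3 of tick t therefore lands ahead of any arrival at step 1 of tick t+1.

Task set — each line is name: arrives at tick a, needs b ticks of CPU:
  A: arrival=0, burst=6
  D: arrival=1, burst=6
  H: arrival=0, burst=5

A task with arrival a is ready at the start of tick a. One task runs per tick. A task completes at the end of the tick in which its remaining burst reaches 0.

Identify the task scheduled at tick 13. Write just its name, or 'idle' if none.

t=0: queue=[A,H] q_used=0 → run A
t=1: queue=[A,H,D] q_used=1 → run A
t=2: queue=[H,D,A] q_used=0 → run H
t=3: queue=[H,D,A] q_used=1 → run H
t=4: queue=[D,A,H] q_used=0 → run D
t=5: queue=[D,A,H] q_used=1 → run D
t=6: queue=[A,H,D] q_used=0 → run A
t=7: queue=[A,H,D] q_used=1 → run A
t=8: queue=[H,D,A] q_used=0 → run H
t=9: queue=[H,D,A] q_used=1 → run H
t=10: queue=[D,A,H] q_used=0 → run D
t=11: queue=[D,A,H] q_used=1 → run D
t=12: queue=[A,H,D] q_used=0 → run A
t=13: queue=[A,H,D] q_used=1 → run A
t=14: queue=[H,D] q_used=0 → run H
t=15: queue=[D] q_used=0 → run D
t=16: queue=[D] q_used=1 → run D
t=17: (idle)

running at tick 13 = A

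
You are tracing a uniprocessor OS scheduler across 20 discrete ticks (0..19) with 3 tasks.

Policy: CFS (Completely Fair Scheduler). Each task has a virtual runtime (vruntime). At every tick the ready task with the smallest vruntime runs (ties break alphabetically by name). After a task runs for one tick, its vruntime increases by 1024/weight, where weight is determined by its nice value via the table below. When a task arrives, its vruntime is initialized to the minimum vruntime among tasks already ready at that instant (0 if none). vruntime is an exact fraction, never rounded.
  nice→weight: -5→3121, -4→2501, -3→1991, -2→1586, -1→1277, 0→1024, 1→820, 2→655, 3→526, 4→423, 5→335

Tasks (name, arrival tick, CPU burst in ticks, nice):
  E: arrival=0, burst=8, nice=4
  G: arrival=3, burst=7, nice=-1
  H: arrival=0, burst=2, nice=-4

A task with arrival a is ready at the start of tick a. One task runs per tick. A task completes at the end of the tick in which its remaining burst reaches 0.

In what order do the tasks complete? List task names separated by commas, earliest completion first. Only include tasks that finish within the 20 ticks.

completion order = H, G, E

t=0: vr[E=0 H=0] → run E
t=1: vr[E=1024/423 H=0] → run H
t=2: vr[E=1024/423 H=1024/2501] → run H
t=3: vr[E=1024/423 G=1024/423] → run E
t=4: vr[E=2048/423 G=1024/423] → run G
t=5: vr[E=2048/423 G=1740800/540171] → run G
t=6: vr[E=2048/423 G=2173952/540171] → run G
t=7: vr[E=2048/423 G=2607104/540171] → run G
t=8: vr[E=2048/423 G=3040256/540171] → run E
t=9: vr[E=1024/141 G=3040256/540171] → run G
t=10: vr[E=1024/141 G=3473408/540171] → run G
t=11: vr[E=1024/141 G=3906560/540171] → run G
t=12: vr[E=1024/141] → run E
t=13: vr[E=4096/423] → run E
t=14: vr[E=5120/423] → run E
t=15: vr[E=2048/141] → run E
t=16: vr[E=7168/423] → run E
t=17: (idle)
t=18: (idle)
t=19: (idle)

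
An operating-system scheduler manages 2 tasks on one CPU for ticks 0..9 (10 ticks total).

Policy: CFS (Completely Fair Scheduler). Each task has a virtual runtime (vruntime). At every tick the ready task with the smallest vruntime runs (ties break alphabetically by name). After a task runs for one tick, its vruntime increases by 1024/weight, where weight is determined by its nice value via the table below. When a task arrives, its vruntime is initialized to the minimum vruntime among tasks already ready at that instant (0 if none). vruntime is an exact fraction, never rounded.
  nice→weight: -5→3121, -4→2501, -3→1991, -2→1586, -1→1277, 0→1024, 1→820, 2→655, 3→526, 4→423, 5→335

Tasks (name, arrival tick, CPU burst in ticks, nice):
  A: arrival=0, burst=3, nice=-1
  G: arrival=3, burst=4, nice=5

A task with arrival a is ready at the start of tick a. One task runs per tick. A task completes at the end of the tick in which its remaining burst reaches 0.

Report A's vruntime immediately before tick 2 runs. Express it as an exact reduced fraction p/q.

vruntime(A, start of tick 2) = 2048/1277

t=0: vr[A=0] → run A
t=1: vr[A=1024/1277] → run A
t=2: vr[A=2048/1277] → run A
t=3: vr[G=0] → run G
t=4: vr[G=1024/335] → run G
t=5: vr[G=2048/335] → run G
t=6: vr[G=3072/335] → run G
t=7: (idle)
t=8: (idle)
t=9: (idle)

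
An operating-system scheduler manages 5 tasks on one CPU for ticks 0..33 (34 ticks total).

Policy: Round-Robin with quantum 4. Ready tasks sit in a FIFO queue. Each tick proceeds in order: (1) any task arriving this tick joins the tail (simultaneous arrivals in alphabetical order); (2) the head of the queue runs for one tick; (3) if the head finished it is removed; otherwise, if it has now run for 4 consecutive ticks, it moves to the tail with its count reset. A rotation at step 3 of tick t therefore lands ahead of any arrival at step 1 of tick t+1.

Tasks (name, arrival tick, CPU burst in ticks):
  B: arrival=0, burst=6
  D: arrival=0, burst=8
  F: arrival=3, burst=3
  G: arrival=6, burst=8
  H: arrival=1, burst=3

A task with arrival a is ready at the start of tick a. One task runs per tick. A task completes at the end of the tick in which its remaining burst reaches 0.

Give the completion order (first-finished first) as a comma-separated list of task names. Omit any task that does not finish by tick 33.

completion order = H, F, B, D, G

t=0: queue=[B,D] q_used=0 → run B
t=1: queue=[B,D,H] q_used=1 → run B
t=2: queue=[B,D,H] q_used=2 → run B
t=3: queue=[B,D,H,F] q_used=3 → run B
t=4: queue=[D,H,F,B] q_used=0 → run D
t=5: queue=[D,H,F,B] q_used=1 → run D
t=6: queue=[D,H,F,B,G] q_used=2 → run D
t=7: queue=[D,H,F,B,G] q_used=3 → run D
t=8: queue=[H,F,B,G,D] q_used=0 → run H
t=9: queue=[H,F,B,G,D] q_used=1 → run H
t=10: queue=[H,F,B,G,D] q_used=2 → run H
t=11: queue=[F,B,G,D] q_used=0 → run F
t=12: queue=[F,B,G,D] q_used=1 → run F
t=13: queue=[F,B,G,D] q_used=2 → run F
t=14: queue=[B,G,D] q_used=0 → run B
t=15: queue=[B,G,D] q_used=1 → run B
t=16: queue=[G,D] q_used=0 → run G
t=17: queue=[G,D] q_used=1 → run G
t=18: queue=[G,D] q_used=2 → run G
t=19: queue=[G,D] q_used=3 → run G
t=20: queue=[D,G] q_used=0 → run D
t=21: queue=[D,G] q_used=1 → run D
t=22: queue=[D,G] q_used=2 → run D
t=23: queue=[D,G] q_used=3 → run D
t=24: queue=[G] q_used=0 → run G
t=25: queue=[G] q_used=1 → run G
t=26: queue=[G] q_used=2 → run G
t=27: queue=[G] q_used=3 → run G
t=28: (idle)
t=29: (idle)
t=30: (idle)
t=31: (idle)
t=32: (idle)
t=33: (idle)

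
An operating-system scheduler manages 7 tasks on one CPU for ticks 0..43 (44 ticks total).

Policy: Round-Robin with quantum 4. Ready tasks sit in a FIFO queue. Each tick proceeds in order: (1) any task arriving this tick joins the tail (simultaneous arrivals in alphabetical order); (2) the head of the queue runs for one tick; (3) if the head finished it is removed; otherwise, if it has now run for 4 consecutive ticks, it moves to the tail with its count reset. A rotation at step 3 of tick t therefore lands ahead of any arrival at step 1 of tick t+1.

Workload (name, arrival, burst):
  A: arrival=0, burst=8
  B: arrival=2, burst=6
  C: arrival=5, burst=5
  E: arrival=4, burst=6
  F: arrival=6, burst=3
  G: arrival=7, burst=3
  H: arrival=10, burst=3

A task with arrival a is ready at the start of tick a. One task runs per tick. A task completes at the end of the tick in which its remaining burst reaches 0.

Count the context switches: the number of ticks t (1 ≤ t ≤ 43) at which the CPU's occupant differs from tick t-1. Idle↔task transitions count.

context switches = 11

t=0: queue=[A] q_used=0 → run A
t=1: queue=[A] q_used=1 → run A
t=2: queue=[A,B] q_used=2 → run A
t=3: queue=[A,B] q_used=3 → run A
t=4: queue=[B,A,E] q_used=0 → run B
t=5: queue=[B,A,E,C] q_used=1 → run B
t=6: queue=[B,A,E,C,F] q_used=2 → run B
t=7: queue=[B,A,E,C,F,G] q_used=3 → run B
t=8: queue=[A,E,C,F,G,B] q_used=0 → run A
t=9: queue=[A,E,C,F,G,B] q_used=1 → run A
t=10: queue=[A,E,C,F,G,B,H] q_used=2 → run A
t=11: queue=[A,E,C,F,G,B,H] q_used=3 → run A
t=12: queue=[E,C,F,G,B,H] q_used=0 → run E
t=13: queue=[E,C,F,G,B,H] q_used=1 → run E
t=14: queue=[E,C,F,G,B,H] q_used=2 → run E
t=15: queue=[E,C,F,G,B,H] q_used=3 → run E
t=16: queue=[C,F,G,B,H,E] q_used=0 → run C
t=17: queue=[C,F,G,B,H,E] q_used=1 → run C
t=18: queue=[C,F,G,B,H,E] q_used=2 → run C
t=19: queue=[C,F,G,B,H,E] q_used=3 → run C
t=20: queue=[F,G,B,H,E,C] q_used=0 → run F
t=21: queue=[F,G,B,H,E,C] q_used=1 → run F
t=22: queue=[F,G,B,H,E,C] q_used=2 → run F
t=23: queue=[G,B,H,E,C] q_used=0 → run G
t=24: queue=[G,B,H,E,C] q_used=1 → run G
t=25: queue=[G,B,H,E,C] q_used=2 → run G
t=26: queue=[B,H,E,C] q_used=0 → run B
t=27: queue=[B,H,E,C] q_used=1 → run B
t=28: queue=[H,E,C] q_used=0 → run H
t=29: queue=[H,E,C] q_used=1 → run H
t=30: queue=[H,E,C] q_used=2 → run H
t=31: queue=[E,C] q_used=0 → run E
t=32: queue=[E,C] q_used=1 → run E
t=33: queue=[C] q_used=0 → run C
t=34: (idle)
t=35: (idle)
t=36: (idle)
t=37: (idle)
t=38: (idle)
t=39: (idle)
t=40: (idle)
t=41: (idle)
t=42: (idle)
t=43: (idle)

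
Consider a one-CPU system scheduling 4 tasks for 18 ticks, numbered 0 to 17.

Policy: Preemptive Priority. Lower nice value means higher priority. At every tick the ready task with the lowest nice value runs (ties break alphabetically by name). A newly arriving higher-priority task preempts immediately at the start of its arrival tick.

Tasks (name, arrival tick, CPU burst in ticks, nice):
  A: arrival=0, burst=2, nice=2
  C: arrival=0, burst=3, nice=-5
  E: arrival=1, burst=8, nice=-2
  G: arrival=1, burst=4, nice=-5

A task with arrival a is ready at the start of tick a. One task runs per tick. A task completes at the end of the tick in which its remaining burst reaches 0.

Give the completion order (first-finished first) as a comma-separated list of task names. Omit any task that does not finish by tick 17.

t=0: ready={A,C} → run C
t=1: ready={A,C,E,G} → run C
t=2: ready={A,C,E,G} → run C
t=3: ready={A,E,G} → run G
t=4: ready={A,E,G} → run G
t=5: ready={A,E,G} → run G
t=6: ready={A,E,G} → run G
t=7: ready={A,E} → run E
t=8: ready={A,E} → run E
t=9: ready={A,E} → run E
t=10: ready={A,E} → run E
t=11: ready={A,E} → run E
t=12: ready={A,E} → run E
t=13: ready={A,E} → run E
t=14: ready={A,E} → run E
t=15: ready={A} → run A
t=16: ready={A} → run A
t=17: (idle)

completion order = C, G, E, A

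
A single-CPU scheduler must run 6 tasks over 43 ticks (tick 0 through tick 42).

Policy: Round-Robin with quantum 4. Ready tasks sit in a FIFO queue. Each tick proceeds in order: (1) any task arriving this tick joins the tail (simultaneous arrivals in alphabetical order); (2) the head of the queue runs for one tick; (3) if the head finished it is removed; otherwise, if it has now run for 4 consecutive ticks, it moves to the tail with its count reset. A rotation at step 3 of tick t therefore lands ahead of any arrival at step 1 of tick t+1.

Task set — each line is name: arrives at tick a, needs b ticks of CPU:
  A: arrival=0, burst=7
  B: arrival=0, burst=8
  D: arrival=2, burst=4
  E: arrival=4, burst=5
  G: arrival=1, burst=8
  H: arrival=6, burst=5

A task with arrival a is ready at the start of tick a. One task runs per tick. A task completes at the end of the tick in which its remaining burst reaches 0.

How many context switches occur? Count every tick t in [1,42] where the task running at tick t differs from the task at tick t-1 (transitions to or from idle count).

t=0: queue=[A,B] q_used=0 → run A
t=1: queue=[A,B,G] q_used=1 → run A
t=2: queue=[A,B,G,D] q_used=2 → run A
t=3: queue=[A,B,G,D] q_used=3 → run A
t=4: queue=[B,G,D,A,E] q_used=0 → run B
t=5: queue=[B,G,D,A,E] q_used=1 → run B
t=6: queue=[B,G,D,A,E,H] q_used=2 → run B
t=7: queue=[B,G,D,A,E,H] q_used=3 → run B
t=8: queue=[G,D,A,E,H,B] q_used=0 → run G
t=9: queue=[G,D,A,E,H,B] q_used=1 → run G
t=10: queue=[G,D,A,E,H,B] q_used=2 → run G
t=11: queue=[G,D,A,E,H,B] q_used=3 → run G
t=12: queue=[D,A,E,H,B,G] q_used=0 → run D
t=13: queue=[D,A,E,H,B,G] q_used=1 → run D
t=14: queue=[D,A,E,H,B,G] q_used=2 → run D
t=15: queue=[D,A,E,H,B,G] q_used=3 → run D
t=16: queue=[A,E,H,B,G] q_used=0 → run A
t=17: queue=[A,E,H,B,G] q_used=1 → run A
t=18: queue=[A,E,H,B,G] q_used=2 → run A
t=19: queue=[E,H,B,G] q_used=0 → run E
t=20: queue=[E,H,B,G] q_used=1 → run E
t=21: queue=[E,H,B,G] q_used=2 → run E
t=22: queue=[E,H,B,G] q_used=3 → run E
t=23: queue=[H,B,G,E] q_used=0 → run H
t=24: queue=[H,B,G,E] q_used=1 → run H
t=25: queue=[H,B,G,E] q_used=2 → run H
t=26: queue=[H,B,G,E] q_used=3 → run H
t=27: queue=[B,G,E,H] q_used=0 → run B
t=28: queue=[B,G,E,H] q_used=1 → run B
t=29: queue=[B,G,E,H] q_used=2 → run B
t=30: queue=[B,G,E,H] q_used=3 → run B
t=31: queue=[G,E,H] q_used=0 → run G
t=32: queue=[G,E,H] q_used=1 → run G
t=33: queue=[G,E,H] q_used=2 → run G
t=34: queue=[G,E,H] q_used=3 → run G
t=35: queue=[E,H] q_used=0 → run E
t=36: queue=[H] q_used=0 → run H
t=37: (idle)
t=38: (idle)
t=39: (idle)
t=40: (idle)
t=41: (idle)
t=42: (idle)

context switches = 11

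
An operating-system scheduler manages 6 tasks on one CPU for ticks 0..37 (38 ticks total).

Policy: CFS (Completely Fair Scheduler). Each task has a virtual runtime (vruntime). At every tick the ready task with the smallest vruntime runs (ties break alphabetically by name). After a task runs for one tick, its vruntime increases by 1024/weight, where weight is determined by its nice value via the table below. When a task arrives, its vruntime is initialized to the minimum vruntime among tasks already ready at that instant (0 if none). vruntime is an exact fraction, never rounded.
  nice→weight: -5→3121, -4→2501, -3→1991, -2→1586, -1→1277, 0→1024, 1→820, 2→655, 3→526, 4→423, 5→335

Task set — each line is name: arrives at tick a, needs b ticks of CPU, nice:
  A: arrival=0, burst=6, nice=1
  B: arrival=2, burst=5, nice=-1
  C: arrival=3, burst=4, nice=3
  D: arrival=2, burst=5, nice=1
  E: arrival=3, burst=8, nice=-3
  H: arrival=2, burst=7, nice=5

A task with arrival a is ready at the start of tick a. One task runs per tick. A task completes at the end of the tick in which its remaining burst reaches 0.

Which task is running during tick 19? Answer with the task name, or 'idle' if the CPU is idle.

t=0: vr[A=0] → run A
t=1: vr[A=256/205] → run A
t=2: vr[A=512/205 B=512/205 D=512/205 H=512/205] → run A
t=3: vr[A=768/205 B=512/205 C=512/205 D=512/205 E=512/205 H=512/205] → run B
t=4: vr[A=768/205 B=863744/261785 C=512/205 D=512/205 E=512/205 H=512/205] → run C
t=5: vr[A=768/205 B=863744/261785 C=239616/53915 D=512/205 E=512/205 H=512/205] → run D
t=6: vr[A=768/205 B=863744/261785 C=239616/53915 D=768/205 E=512/205 H=512/205] → run E
t=7: vr[A=768/205 B=863744/261785 C=239616/53915 D=768/205 E=1229312/408155 H=512/205] → run H
t=8: vr[A=768/205 B=863744/261785 C=239616/53915 D=768/205 E=1229312/408155 H=76288/13735] → run E
t=9: vr[A=768/205 B=863744/261785 C=239616/53915 D=768/205 E=1439232/408155 H=76288/13735] → run B
t=10: vr[A=768/205 B=1073664/261785 C=239616/53915 D=768/205 E=1439232/408155 H=76288/13735] → run E
t=11: vr[A=768/205 B=1073664/261785 C=239616/53915 D=768/205 E=1649152/408155 H=76288/13735] → run A
t=12: vr[A=1024/205 B=1073664/261785 C=239616/53915 D=768/205 E=1649152/408155 H=76288/13735] → run D
t=13: vr[A=1024/205 B=1073664/261785 C=239616/53915 D=1024/205 E=1649152/408155 H=76288/13735] → run E
t=14: vr[A=1024/205 B=1073664/261785 C=239616/53915 D=1024/205 E=1859072/408155 H=76288/13735] → run B
t=15: vr[A=1024/205 B=1283584/261785 C=239616/53915 D=1024/205 E=1859072/408155 H=76288/13735] → run C
t=16: vr[A=1024/205 B=1283584/261785 C=344576/53915 D=1024/205 E=1859072/408155 H=76288/13735] → run E
t=17: vr[A=1024/205 B=1283584/261785 C=344576/53915 D=1024/205 E=2068992/408155 H=76288/13735] → run B
t=18: vr[A=1024/205 B=1493504/261785 C=344576/53915 D=1024/205 E=2068992/408155 H=76288/13735] → run A
t=19: vr[A=256/41 B=1493504/261785 C=344576/53915 D=1024/205 E=2068992/408155 H=76288/13735] → run D
t=20: vr[A=256/41 B=1493504/261785 C=344576/53915 D=256/41 E=2068992/408155 H=76288/13735] → run E
t=21: vr[A=256/41 B=1493504/261785 C=344576/53915 D=256/41 E=2278912/408155 H=76288/13735] → run H
t=22: vr[A=256/41 B=1493504/261785 C=344576/53915 D=256/41 E=2278912/408155 H=118272/13735] → run E
t=23: vr[A=256/41 B=1493504/261785 C=344576/53915 D=256/41 E=2488832/408155 H=118272/13735] → run B
t=24: vr[A=256/41 C=344576/53915 D=256/41 E=2488832/408155 H=118272/13735] → run E
t=25: vr[A=256/41 C=344576/53915 D=256/41 H=118272/13735] → run A
t=26: vr[C=344576/53915 D=256/41 H=118272/13735] → run D
t=27: vr[C=344576/53915 D=1536/205 H=118272/13735] → run C
t=28: vr[C=449536/53915 D=1536/205 H=118272/13735] → run D
t=29: vr[C=449536/53915 H=118272/13735] → run C
t=30: vr[H=118272/13735] → run H
t=31: vr[H=160256/13735] → run H
t=32: vr[H=40448/2747] → run H
t=33: vr[H=244224/13735] → run H
t=34: vr[H=286208/13735] → run H
t=35: (idle)
t=36: (idle)
t=37: (idle)

running at tick 19 = D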